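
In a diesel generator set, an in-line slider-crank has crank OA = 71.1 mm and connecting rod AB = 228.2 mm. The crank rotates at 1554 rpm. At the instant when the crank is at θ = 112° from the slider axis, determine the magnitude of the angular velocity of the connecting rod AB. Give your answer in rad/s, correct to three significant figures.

19.8

ω = 162.7 rad/s (converted from 1554 rpm).
The rod makes angle φ with the slider axis where L sinφ = r sinθ; differentiating, L cosφ·φ̇ = r ω cosθ.
L cosφ = √(L² − r² sin²θ) = 0.21847 m.
|ω_rod| = r ω |cosθ| / √(L² − r² sin²θ) = 0.0711·162.7·0.37461/0.21847 = 19.84 rad/s.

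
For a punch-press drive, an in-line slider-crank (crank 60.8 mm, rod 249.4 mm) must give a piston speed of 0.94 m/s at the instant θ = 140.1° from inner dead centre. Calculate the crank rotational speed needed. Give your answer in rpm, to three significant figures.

For an in-line slider-crank, |v_piston| = rω|sinθ|·[1 + r cosθ/√(L² − r² sin²θ)].
With r = 0.0608 m, L = 0.2494 m, θ = 140.1°: the bracketed kinematic factor |dx/dθ| = 0.031615 m.
ω = v/|dx/dθ| = 0.94/0.031615 = 29.732 rad/s.
N = 60ω/(2π) = 283.92 rpm.

284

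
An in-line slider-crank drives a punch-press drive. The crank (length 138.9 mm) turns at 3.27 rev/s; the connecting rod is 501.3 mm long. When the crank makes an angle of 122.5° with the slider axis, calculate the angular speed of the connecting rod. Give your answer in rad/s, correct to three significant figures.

3.15

ω = 20.55 rad/s (converted from 3.27 rev/s).
The rod makes angle φ with the slider axis where L sinφ = r sinθ; differentiating, L cosφ·φ̇ = r ω cosθ.
L cosφ = √(L² − r² sin²θ) = 0.48742 m.
|ω_rod| = r ω |cosθ| / √(L² − r² sin²θ) = 0.1389·20.55·0.53730/0.48742 = 3.1459 rad/s.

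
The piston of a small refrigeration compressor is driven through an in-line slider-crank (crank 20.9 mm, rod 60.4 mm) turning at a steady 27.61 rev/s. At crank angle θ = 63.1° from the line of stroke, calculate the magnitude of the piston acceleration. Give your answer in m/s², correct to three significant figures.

154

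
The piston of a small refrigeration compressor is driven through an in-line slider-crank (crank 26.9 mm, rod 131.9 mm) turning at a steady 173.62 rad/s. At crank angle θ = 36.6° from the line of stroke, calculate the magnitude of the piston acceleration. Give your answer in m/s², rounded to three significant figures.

701

ω = 173.6 rad/s
x(θ) = r cosθ + √(L² − r² sin²θ); with ω constant, a = ω²·d²x/dθ².
d²x/dθ² = −r cosθ − r²(cos2θ)/√u − r⁴ sin²2θ/(4u^{3/2}),  u = L² − r² sin²θ = 0.0171404 m².
Substituting r = 0.0269 m, L = 0.1319 m, θ = 36.6°: d²x/dθ² = -0.023247 m.
a = ω²·d²x/dθ² = (173.6)²·(-0.023247) = -700.75 m/s²;  |a| = 700.75 m/s².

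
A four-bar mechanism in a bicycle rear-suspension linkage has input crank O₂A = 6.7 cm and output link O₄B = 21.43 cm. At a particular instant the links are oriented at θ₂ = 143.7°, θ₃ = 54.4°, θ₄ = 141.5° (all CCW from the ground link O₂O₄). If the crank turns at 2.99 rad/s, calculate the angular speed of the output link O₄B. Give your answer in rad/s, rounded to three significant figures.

ω₂ = 2.99 rad/s
Differentiating the loop-closure r₂e^{iθ₂}+r₃e^{iθ₃}=r₁+r₄e^{iθ₄} gives r₂ω₂e^{iθ₂}+r₃ω₃e^{iθ₃}=r₄ω₄e^{iθ₄}.
Eliminating the other unknown: ω₄ = r₂ω₂ sin(θ₂−θ₃) / [r₄ sin(θ₄−θ₃)].
Numerator sine = +0.99993; denominator sine = +0.99872.
Result = 0.067·2.99·(+0.99993) / (0.2143·(+0.99872)) = +0.93594 rad/s; magnitude 0.93594 rad/s.

0.936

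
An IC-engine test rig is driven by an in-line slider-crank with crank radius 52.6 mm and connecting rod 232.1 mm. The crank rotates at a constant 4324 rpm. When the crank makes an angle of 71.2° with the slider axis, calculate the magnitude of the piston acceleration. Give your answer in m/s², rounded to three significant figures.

1510

ω = 2π·4324/60 = 452.8 rad/s
x(θ) = r cosθ + √(L² − r² sin²θ); with ω constant, a = ω²·d²x/dθ².
d²x/dθ² = −r cosθ − r²(cos2θ)/√u − r⁴ sin²2θ/(4u^{3/2}),  u = L² − r² sin²θ = 0.051391 m².
Substituting r = 0.0526 m, L = 0.2321 m, θ = 71.2°: d²x/dθ² = -0.0073427 m.
a = ω²·d²x/dθ² = (452.8)²·(-0.0073427) = -1505.5 m/s²;  |a| = 1505.5 m/s².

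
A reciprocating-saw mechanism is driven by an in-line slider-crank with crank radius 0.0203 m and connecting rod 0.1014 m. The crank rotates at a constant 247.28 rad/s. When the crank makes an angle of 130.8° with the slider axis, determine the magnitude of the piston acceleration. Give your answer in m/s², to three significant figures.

ω = 247.3 rad/s
x(θ) = r cosθ + √(L² − r² sin²θ); with ω constant, a = ω²·d²x/dθ².
d²x/dθ² = −r cosθ − r²(cos2θ)/√u − r⁴ sin²2θ/(4u^{3/2}),  u = L² − r² sin²θ = 0.0100458 m².
Substituting r = 0.0203 m, L = 0.1014 m, θ = 130.8°: d²x/dθ² = +0.013824 m.
a = ω²·d²x/dθ² = (247.3)²·(+0.013824) = +845.29 m/s²;  |a| = 845.29 m/s².

845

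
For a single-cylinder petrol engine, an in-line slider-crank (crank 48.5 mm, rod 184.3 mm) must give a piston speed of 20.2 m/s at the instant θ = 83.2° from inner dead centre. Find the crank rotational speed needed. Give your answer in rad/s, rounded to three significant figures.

For an in-line slider-crank, |v_piston| = rω|sinθ|·[1 + r cosθ/√(L² − r² sin²θ)].
With r = 0.0485 m, L = 0.1843 m, θ = 83.2°: the bracketed kinematic factor |dx/dθ| = 0.049713 m.
ω = v/|dx/dθ| = 20.2/0.049713 = 406.33 rad/s.

406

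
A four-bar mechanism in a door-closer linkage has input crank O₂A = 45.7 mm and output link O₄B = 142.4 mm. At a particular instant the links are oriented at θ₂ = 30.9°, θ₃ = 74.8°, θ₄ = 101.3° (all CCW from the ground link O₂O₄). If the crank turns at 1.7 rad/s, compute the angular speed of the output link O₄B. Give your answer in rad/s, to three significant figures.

0.848

ω₂ = 1.7 rad/s
Differentiating the loop-closure r₂e^{iθ₂}+r₃e^{iθ₃}=r₁+r₄e^{iθ₄} gives r₂ω₂e^{iθ₂}+r₃ω₃e^{iθ₃}=r₄ω₄e^{iθ₄}.
Eliminating the other unknown: ω₄ = r₂ω₂ sin(θ₂−θ₃) / [r₄ sin(θ₄−θ₃)].
Numerator sine = -0.69340; denominator sine = +0.44620.
Result = 0.0457·1.7·(-0.69340) / (0.1424·(+0.44620)) = -0.84784 rad/s; magnitude 0.84784 rad/s.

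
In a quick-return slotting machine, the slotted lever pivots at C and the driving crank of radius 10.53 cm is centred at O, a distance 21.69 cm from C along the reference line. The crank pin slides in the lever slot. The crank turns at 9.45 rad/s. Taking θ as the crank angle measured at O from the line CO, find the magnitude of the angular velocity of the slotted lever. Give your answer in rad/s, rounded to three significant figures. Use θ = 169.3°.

8.10

ω = 9.45 rad/s
Crank pin A relative to C: A = (d + r cosθ, r sinθ); lever angle φ = atan2(r sinθ, d + r cosθ).
Differentiating tanφ: φ̇ = rω(d cosθ + r)/(d² + r² + 2dr cosθ).
d² + r² + 2dr cosθ = |CA|² = 0.0132488 m²;  d cosθ + r = -0.10783 m.
|ω_lever| = |0.1053·9.45·-0.10783| / 0.0132488 = 8.0988 rad/s.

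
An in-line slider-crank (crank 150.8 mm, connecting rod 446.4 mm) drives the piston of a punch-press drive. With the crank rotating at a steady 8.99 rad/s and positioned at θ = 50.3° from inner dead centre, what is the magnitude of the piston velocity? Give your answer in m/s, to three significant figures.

1.28

ω = 8.99 rad/s
For an in-line slider-crank, x = r cosθ + √(L² − r² sin²θ), so v = −rω sinθ·[1 + r cosθ/√(L² − r² sin²θ)].
With r = 0.1508 m, L = 0.4464 m, θ = 50.3°: √(L² − r² sin²θ) = 0.43106 m.
v = −0.1508·8.99·0.76940·[1 + 0.1508·0.63877/0.43106] = -1.2762 m/s.
|v| = 1.2762 m/s.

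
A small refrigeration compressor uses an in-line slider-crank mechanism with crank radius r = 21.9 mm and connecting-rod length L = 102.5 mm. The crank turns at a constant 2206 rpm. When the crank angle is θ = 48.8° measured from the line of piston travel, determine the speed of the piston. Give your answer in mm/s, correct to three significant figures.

4350

ω = 2π·2206/60 = 231 rad/s
For an in-line slider-crank, x = r cosθ + √(L² − r² sin²θ), so v = −rω sinθ·[1 + r cosθ/√(L² − r² sin²θ)].
With r = 0.0219 m, L = 0.1025 m, θ = 48.8°: √(L² − r² sin²θ) = 0.10117 m.
v = −0.0219·231·0.75241·[1 + 0.0219·0.65869/0.10117] = -4.3494 m/s.
|v| = 4.3494 m/s = 4349.4 mm/s.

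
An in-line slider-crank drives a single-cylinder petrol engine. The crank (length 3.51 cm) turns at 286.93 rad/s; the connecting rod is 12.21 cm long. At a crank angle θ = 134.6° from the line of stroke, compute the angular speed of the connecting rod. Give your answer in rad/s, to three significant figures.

ω = 286.9 rad/s
The rod makes angle φ with the slider axis where L sinφ = r sinθ; differentiating, L cosφ·φ̇ = r ω cosθ.
L cosφ = √(L² − r² sin²θ) = 0.11951 m.
|ω_rod| = r ω |cosθ| / √(L² − r² sin²θ) = 0.0351·286.9·0.70215/0.11951 = 59.169 rad/s.

59.2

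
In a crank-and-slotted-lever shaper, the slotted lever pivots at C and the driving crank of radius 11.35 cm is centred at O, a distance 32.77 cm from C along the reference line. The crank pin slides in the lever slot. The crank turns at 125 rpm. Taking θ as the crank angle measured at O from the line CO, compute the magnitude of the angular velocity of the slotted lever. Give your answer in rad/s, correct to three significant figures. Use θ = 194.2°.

6.30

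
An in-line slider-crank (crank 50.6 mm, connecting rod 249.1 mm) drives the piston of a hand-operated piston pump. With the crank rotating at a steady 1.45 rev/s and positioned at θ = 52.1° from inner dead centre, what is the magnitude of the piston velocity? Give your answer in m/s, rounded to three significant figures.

ω = 2π·1.45 = 9.111 rad/s
For an in-line slider-crank, x = r cosθ + √(L² − r² sin²θ), so v = −rω sinθ·[1 + r cosθ/√(L² − r² sin²θ)].
With r = 0.0506 m, L = 0.2491 m, θ = 52.1°: √(L² − r² sin²θ) = 0.24588 m.
v = −0.0506·9.111·0.78908·[1 + 0.0506·0.61429/0.24588] = -0.40975 m/s.
|v| = 0.40975 m/s.

0.410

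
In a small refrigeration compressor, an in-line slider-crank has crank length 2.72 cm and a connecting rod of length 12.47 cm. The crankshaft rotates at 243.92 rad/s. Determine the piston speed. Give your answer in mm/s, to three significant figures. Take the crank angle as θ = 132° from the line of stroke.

4200

ω = 243.9 rad/s
For an in-line slider-crank, x = r cosθ + √(L² − r² sin²θ), so v = −rω sinθ·[1 + r cosθ/√(L² − r² sin²θ)].
With r = 0.0272 m, L = 0.1247 m, θ = 132°: √(L² − r² sin²θ) = 0.12305 m.
v = −0.0272·243.9·0.74314·[1 + 0.0272·-0.66913/0.12305] = -4.2012 m/s.
|v| = 4.2012 m/s = 4201.2 mm/s.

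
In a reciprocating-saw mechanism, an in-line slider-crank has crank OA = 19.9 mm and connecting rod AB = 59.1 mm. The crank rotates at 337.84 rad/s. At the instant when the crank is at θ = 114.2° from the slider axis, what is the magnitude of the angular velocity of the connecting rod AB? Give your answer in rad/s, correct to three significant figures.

ω = 337.8 rad/s
The rod makes angle φ with the slider axis where L sinφ = r sinθ; differentiating, L cosφ·φ̇ = r ω cosθ.
L cosφ = √(L² − r² sin²θ) = 0.056244 m.
|ω_rod| = r ω |cosθ| / √(L² − r² sin²θ) = 0.0199·337.8·0.40992/0.056244 = 49 rad/s.

49.0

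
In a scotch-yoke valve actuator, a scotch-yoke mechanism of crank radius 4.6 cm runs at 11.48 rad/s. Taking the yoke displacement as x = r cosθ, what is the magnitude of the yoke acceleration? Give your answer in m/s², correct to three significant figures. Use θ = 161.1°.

ω = 11.48 rad/s
x = r cosθ ⇒ ẍ = −rω² cosθ (ω constant).
|a| = rω²|cosθ| = 0.046·(11.48)²·|cos 161.1°| = 5.7355 m/s².

5.74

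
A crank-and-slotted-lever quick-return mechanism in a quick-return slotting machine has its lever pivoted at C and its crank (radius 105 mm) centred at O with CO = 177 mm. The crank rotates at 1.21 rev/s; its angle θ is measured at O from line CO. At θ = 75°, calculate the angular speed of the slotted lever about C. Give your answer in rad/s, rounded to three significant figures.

ω = 7.603 rad/s (from 1.21 rev/s).
Crank pin A relative to C: A = (d + r cosθ, r sinθ); lever angle φ = atan2(r sinθ, d + r cosθ).
Differentiating tanφ: φ̇ = rω(d cosθ + r)/(d² + r² + 2dr cosθ).
d² + r² + 2dr cosθ = |CA|² = 0.0519743 m²;  d cosθ + r = +0.15081 m.
|ω_lever| = |0.105·7.603·+0.15081| / 0.0519743 = 2.3163 rad/s.

2.32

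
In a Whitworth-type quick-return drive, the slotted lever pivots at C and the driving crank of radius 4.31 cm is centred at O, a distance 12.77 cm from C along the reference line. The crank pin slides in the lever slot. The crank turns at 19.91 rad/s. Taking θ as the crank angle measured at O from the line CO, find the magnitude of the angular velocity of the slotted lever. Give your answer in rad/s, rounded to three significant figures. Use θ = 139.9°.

4.81

ω = 19.91 rad/s
Crank pin A relative to C: A = (d + r cosθ, r sinθ); lever angle φ = atan2(r sinθ, d + r cosθ).
Differentiating tanφ: φ̇ = rω(d cosθ + r)/(d² + r² + 2dr cosθ).
d² + r² + 2dr cosθ = |CA|² = 0.00974484 m²;  d cosθ + r = -0.05458 m.
|ω_lever| = |0.0431·19.91·-0.05458| / 0.00974484 = 4.8063 rad/s.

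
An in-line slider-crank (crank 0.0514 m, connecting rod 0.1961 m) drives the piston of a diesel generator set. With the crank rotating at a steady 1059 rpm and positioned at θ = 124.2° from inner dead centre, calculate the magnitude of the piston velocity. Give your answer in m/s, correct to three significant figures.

4.00

ω = 2π·1059/60 = 110.9 rad/s
For an in-line slider-crank, x = r cosθ + √(L² − r² sin²θ), so v = −rω sinθ·[1 + r cosθ/√(L² − r² sin²θ)].
With r = 0.0514 m, L = 0.1961 m, θ = 124.2°: √(L² − r² sin²θ) = 0.19144 m.
v = −0.0514·110.9·0.82708·[1 + 0.0514·-0.56208/0.19144] = -4.003 m/s.
|v| = 4.003 m/s.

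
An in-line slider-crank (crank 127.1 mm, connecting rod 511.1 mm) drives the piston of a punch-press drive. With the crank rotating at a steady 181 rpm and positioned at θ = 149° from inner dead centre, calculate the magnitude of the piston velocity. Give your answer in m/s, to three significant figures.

0.974

ω = 2π·181/60 = 18.95 rad/s
For an in-line slider-crank, x = r cosθ + √(L² − r² sin²θ), so v = −rω sinθ·[1 + r cosθ/√(L² − r² sin²θ)].
With r = 0.1271 m, L = 0.5111 m, θ = 149°: √(L² − r² sin²θ) = 0.50689 m.
v = −0.1271·18.95·0.51504·[1 + 0.1271·-0.85717/0.50689] = -0.97409 m/s.
|v| = 0.97409 m/s.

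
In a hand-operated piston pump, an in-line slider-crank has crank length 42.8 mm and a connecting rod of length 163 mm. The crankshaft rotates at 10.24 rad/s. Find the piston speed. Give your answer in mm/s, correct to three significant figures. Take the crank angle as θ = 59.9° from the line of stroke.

430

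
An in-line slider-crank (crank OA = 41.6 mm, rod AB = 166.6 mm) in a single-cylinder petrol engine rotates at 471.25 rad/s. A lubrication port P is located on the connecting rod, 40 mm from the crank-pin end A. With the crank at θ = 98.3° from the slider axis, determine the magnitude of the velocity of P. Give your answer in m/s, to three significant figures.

19.3

ω = 471.2 rad/s.  Crank-pin speed |V_A| = rω = 19.604 m/s, perpendicular to OA.
Rod angle: sinφ = −(r/L) sinθ ⇒ φ = -14.305°; ω_rod = −rω cosθ/√(L²−r²sin²θ) = +17.53 rad/s.
V_P = V_A + ω_rod × AP, with AP = 0.04 m along the rod.
Components: V_Px = −rω sinθ − a·ω_rod·sinφ = -19.225 m/s;  V_Py = rω cosθ + a·ω_rod·cosφ = -2.1505 m/s.
|V_P| = √(V_Px² + V_Py²) = 19.345 m/s.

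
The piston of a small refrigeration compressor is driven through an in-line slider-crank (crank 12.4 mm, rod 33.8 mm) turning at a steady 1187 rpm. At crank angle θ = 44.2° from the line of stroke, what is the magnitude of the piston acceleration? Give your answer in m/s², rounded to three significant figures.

142

ω = 2π·1187/60 = 124.3 rad/s
x(θ) = r cosθ + √(L² − r² sin²θ); with ω constant, a = ω²·d²x/dθ².
d²x/dθ² = −r cosθ − r²(cos2θ)/√u − r⁴ sin²2θ/(4u^{3/2}),  u = L² − r² sin²θ = 0.00106771 m².
Substituting r = 0.0124 m, L = 0.0338 m, θ = 44.2°: d²x/dθ² = -0.0091904 m.
a = ω²·d²x/dθ² = (124.3)²·(-0.0091904) = -142 m/s²;  |a| = 142 m/s².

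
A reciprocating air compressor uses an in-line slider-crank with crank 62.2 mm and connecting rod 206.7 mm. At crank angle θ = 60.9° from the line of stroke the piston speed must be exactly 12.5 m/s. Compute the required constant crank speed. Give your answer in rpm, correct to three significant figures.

1910

For an in-line slider-crank, |v_piston| = rω|sinθ|·[1 + r cosθ/√(L² − r² sin²θ)].
With r = 0.0622 m, L = 0.2067 m, θ = 60.9°: the bracketed kinematic factor |dx/dθ| = 0.062592 m.
ω = v/|dx/dθ| = 12.5/0.062592 = 199.7 rad/s.
N = 60ω/(2π) = 1907 rpm.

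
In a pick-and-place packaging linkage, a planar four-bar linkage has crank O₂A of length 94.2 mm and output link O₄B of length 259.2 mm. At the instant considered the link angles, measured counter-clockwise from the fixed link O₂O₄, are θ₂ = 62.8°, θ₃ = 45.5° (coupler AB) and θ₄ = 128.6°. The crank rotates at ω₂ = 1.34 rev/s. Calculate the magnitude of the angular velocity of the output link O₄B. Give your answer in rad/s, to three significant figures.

ω₂ = 8.419 rad/s (from 1.34 rev/s).
Differentiating the loop-closure r₂e^{iθ₂}+r₃e^{iθ₃}=r₁+r₄e^{iθ₄} gives r₂ω₂e^{iθ₂}+r₃ω₃e^{iθ₃}=r₄ω₄e^{iθ₄}.
Eliminating the other unknown: ω₄ = r₂ω₂ sin(θ₂−θ₃) / [r₄ sin(θ₄−θ₃)].
Numerator sine = +0.29737; denominator sine = +0.99276.
Result = 0.0942·8.419·(+0.29737) / (0.2592·(+0.99276)) = +0.91656 rad/s; magnitude 0.91656 rad/s.

0.917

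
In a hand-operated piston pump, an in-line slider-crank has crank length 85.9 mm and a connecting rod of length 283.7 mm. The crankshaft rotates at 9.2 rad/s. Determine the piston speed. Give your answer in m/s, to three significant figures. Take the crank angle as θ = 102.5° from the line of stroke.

ω = 9.2 rad/s
For an in-line slider-crank, x = r cosθ + √(L² − r² sin²θ), so v = −rω sinθ·[1 + r cosθ/√(L² − r² sin²θ)].
With r = 0.0859 m, L = 0.2837 m, θ = 102.5°: √(L² − r² sin²θ) = 0.27102 m.
v = −0.0859·9.2·0.97630·[1 + 0.0859·-0.21644/0.27102] = -0.71862 m/s.
|v| = 0.71862 m/s.

0.719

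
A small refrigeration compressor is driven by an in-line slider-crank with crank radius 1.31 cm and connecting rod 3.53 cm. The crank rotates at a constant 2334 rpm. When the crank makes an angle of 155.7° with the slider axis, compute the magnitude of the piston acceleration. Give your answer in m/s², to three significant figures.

513

ω = 2π·2334/60 = 244.4 rad/s
x(θ) = r cosθ + √(L² − r² sin²θ); with ω constant, a = ω²·d²x/dθ².
d²x/dθ² = −r cosθ − r²(cos2θ)/√u − r⁴ sin²2θ/(4u^{3/2}),  u = L² − r² sin²θ = 0.00121703 m².
Substituting r = 0.0131 m, L = 0.0353 m, θ = 155.7°: d²x/dθ² = +0.0085887 m.
a = ω²·d²x/dθ² = (244.4)²·(+0.0085887) = +513.08 m/s²;  |a| = 513.08 m/s².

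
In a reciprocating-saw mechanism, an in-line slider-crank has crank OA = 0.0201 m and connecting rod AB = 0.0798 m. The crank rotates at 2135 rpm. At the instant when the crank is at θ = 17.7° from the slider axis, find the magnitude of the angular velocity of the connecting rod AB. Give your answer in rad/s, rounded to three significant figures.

ω = 223.6 rad/s (converted from 2135 rpm).
The rod makes angle φ with the slider axis where L sinφ = r sinθ; differentiating, L cosφ·φ̇ = r ω cosθ.
L cosφ = √(L² − r² sin²θ) = 0.079566 m.
|ω_rod| = r ω |cosθ| / √(L² − r² sin²θ) = 0.0201·223.6·0.95266/0.079566 = 53.807 rad/s.

53.8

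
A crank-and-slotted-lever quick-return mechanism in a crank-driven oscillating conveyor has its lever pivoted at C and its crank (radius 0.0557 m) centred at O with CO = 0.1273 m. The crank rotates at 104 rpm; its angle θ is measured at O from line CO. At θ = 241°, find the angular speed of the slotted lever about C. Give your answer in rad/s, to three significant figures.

0.294

ω = 10.89 rad/s (from 104 rpm).
Crank pin A relative to C: A = (d + r cosθ, r sinθ); lever angle φ = atan2(r sinθ, d + r cosθ).
Differentiating tanφ: φ̇ = rω(d cosθ + r)/(d² + r² + 2dr cosθ).
d² + r² + 2dr cosθ = |CA|² = 0.0124326 m²;  d cosθ + r = -0.0060163 m.
|ω_lever| = |0.0557·10.89·-0.0060163| / 0.0124326 = 0.29355 rad/s.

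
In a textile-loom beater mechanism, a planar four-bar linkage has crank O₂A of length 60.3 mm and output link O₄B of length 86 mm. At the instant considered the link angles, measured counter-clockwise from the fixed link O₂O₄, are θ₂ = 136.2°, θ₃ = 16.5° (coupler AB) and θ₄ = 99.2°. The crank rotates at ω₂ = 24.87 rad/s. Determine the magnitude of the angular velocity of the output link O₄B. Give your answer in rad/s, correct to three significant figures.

ω₂ = 24.87 rad/s
Differentiating the loop-closure r₂e^{iθ₂}+r₃e^{iθ₃}=r₁+r₄e^{iθ₄} gives r₂ω₂e^{iθ₂}+r₃ω₃e^{iθ₃}=r₄ω₄e^{iθ₄}.
Eliminating the other unknown: ω₄ = r₂ω₂ sin(θ₂−θ₃) / [r₄ sin(θ₄−θ₃)].
Numerator sine = +0.86863; denominator sine = +0.99189.
Result = 0.0603·24.87·(+0.86863) / (0.086·(+0.99189)) = +15.271 rad/s; magnitude 15.271 rad/s.

15.3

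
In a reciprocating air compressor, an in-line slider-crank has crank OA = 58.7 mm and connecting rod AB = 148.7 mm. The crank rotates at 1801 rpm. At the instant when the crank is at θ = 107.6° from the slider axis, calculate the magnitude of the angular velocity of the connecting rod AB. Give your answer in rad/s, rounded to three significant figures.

24.3

ω = 188.6 rad/s (converted from 1801 rpm).
The rod makes angle φ with the slider axis where L sinφ = r sinθ; differentiating, L cosφ·φ̇ = r ω cosθ.
L cosφ = √(L² − r² sin²θ) = 0.13777 m.
|ω_rod| = r ω |cosθ| / √(L² − r² sin²θ) = 0.0587·188.6·0.30237/0.13777 = 24.297 rad/s.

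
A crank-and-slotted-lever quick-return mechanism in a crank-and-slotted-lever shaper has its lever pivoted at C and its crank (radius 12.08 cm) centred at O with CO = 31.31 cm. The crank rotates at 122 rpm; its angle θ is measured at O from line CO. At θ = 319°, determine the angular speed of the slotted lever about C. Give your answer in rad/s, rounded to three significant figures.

3.25

ω = 12.78 rad/s (from 122 rpm).
Crank pin A relative to C: A = (d + r cosθ, r sinθ); lever angle φ = atan2(r sinθ, d + r cosθ).
Differentiating tanφ: φ̇ = rω(d cosθ + r)/(d² + r² + 2dr cosθ).
d² + r² + 2dr cosθ = |CA|² = 0.169714 m²;  d cosθ + r = +0.3571 m.
|ω_lever| = |0.1208·12.78·+0.3571| / 0.169714 = 3.2473 rad/s.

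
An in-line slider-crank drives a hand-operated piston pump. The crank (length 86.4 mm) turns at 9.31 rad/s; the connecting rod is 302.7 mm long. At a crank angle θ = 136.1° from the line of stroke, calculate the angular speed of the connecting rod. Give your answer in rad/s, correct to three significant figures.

ω = 9.31 rad/s
The rod makes angle φ with the slider axis where L sinφ = r sinθ; differentiating, L cosφ·φ̇ = r ω cosθ.
L cosφ = √(L² − r² sin²θ) = 0.29671 m.
|ω_rod| = r ω |cosθ| / √(L² − r² sin²θ) = 0.0864·9.31·0.72055/0.29671 = 1.9534 rad/s.

1.95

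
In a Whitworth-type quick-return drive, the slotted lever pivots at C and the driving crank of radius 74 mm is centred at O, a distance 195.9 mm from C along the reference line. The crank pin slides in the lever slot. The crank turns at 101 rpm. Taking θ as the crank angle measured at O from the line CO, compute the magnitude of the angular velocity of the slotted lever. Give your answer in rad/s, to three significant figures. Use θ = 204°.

ω = 10.58 rad/s (from 101 rpm).
Crank pin A relative to C: A = (d + r cosθ, r sinθ); lever angle φ = atan2(r sinθ, d + r cosθ).
Differentiating tanφ: φ̇ = rω(d cosθ + r)/(d² + r² + 2dr cosθ).
d² + r² + 2dr cosθ = |CA|² = 0.0173662 m²;  d cosθ + r = -0.10496 m.
|ω_lever| = |0.074·10.58·-0.10496| / 0.0173662 = 4.7306 rad/s.

4.73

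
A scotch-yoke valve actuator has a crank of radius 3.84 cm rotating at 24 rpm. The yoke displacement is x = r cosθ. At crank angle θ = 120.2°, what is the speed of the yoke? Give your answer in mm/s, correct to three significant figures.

83.4

ω = 2.513 rad/s (from 24 rpm).
x = r cosθ ⇒ ẋ = −rω sinθ.
|v| = rω|sinθ| = 0.0384·2.513·|sin 120.2°| = 0.083411 m/s = 83.411 mm/s.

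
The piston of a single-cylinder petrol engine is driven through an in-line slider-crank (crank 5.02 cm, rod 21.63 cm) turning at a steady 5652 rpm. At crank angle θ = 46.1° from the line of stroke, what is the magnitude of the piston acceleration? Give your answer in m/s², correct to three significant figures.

ω = 2π·5652/60 = 591.9 rad/s
x(θ) = r cosθ + √(L² − r² sin²θ); with ω constant, a = ω²·d²x/dθ².
d²x/dθ² = −r cosθ − r²(cos2θ)/√u − r⁴ sin²2θ/(4u^{3/2}),  u = L² − r² sin²θ = 0.0454773 m².
Substituting r = 0.0502 m, L = 0.2163 m, θ = 46.1°: d²x/dθ² = -0.034519 m.
a = ω²·d²x/dθ² = (591.9)²·(-0.034519) = -12092 m/s²;  |a| = 12092 m/s².

12100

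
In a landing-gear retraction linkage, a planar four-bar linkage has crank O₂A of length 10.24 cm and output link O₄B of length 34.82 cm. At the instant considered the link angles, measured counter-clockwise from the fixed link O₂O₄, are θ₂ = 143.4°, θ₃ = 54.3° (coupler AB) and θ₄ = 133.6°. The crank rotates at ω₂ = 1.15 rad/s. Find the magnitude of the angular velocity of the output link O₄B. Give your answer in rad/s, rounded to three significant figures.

0.344

ω₂ = 1.15 rad/s
Differentiating the loop-closure r₂e^{iθ₂}+r₃e^{iθ₃}=r₁+r₄e^{iθ₄} gives r₂ω₂e^{iθ₂}+r₃ω₃e^{iθ₃}=r₄ω₄e^{iθ₄}.
Eliminating the other unknown: ω₄ = r₂ω₂ sin(θ₂−θ₃) / [r₄ sin(θ₄−θ₃)].
Numerator sine = +0.99988; denominator sine = +0.98261.
Result = 0.1024·1.15·(+0.99988) / (0.3482·(+0.98261)) = +0.34414 rad/s; magnitude 0.34414 rad/s.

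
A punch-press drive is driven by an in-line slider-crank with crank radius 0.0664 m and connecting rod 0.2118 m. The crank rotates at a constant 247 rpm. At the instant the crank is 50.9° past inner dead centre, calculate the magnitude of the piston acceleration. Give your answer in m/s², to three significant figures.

25.4

ω = 2π·247/60 = 25.87 rad/s
x(θ) = r cosθ + √(L² − r² sin²θ); with ω constant, a = ω²·d²x/dθ².
d²x/dθ² = −r cosθ − r²(cos2θ)/√u − r⁴ sin²2θ/(4u^{3/2}),  u = L² − r² sin²θ = 0.042204 m².
Substituting r = 0.0664 m, L = 0.2118 m, θ = 50.9°: d²x/dθ² = -0.038025 m.
a = ω²·d²x/dθ² = (25.87)²·(-0.038025) = -25.44 m/s²;  |a| = 25.44 m/s².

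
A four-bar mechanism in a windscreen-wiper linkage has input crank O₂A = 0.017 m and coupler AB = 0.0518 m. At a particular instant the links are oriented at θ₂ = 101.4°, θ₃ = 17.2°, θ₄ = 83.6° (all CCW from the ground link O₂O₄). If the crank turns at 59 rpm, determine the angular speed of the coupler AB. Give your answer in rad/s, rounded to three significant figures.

ω₂ = 6.178 rad/s (from 59 rpm).
Differentiating the loop-closure r₂e^{iθ₂}+r₃e^{iθ₃}=r₁+r₄e^{iθ₄} gives r₂ω₂e^{iθ₂}+r₃ω₃e^{iθ₃}=r₄ω₄e^{iθ₄}.
Eliminating the other unknown: ω₃ = r₂ω₂ sin(θ₄−θ₂) / [r₃ sin(θ₃−θ₄)].
Numerator sine = -0.30570; denominator sine = -0.91636.
Result = 0.017·6.178·(-0.30570) / (0.0518·(-0.91636)) = +0.67643 rad/s; magnitude 0.67643 rad/s.

0.676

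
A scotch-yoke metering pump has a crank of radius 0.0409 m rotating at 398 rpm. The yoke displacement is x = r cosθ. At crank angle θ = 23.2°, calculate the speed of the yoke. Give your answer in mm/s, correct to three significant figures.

672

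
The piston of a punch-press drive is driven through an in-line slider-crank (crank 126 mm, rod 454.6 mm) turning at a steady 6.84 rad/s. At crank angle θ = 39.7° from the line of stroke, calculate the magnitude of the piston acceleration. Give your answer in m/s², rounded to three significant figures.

4.87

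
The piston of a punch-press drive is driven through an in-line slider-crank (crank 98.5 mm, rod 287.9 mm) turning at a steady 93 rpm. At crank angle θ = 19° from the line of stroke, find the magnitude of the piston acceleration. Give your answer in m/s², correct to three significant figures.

ω = 2π·93/60 = 9.739 rad/s
x(θ) = r cosθ + √(L² − r² sin²θ); with ω constant, a = ω²·d²x/dθ².
d²x/dθ² = −r cosθ − r²(cos2θ)/√u − r⁴ sin²2θ/(4u^{3/2}),  u = L² − r² sin²θ = 0.081858 m².
Substituting r = 0.0985 m, L = 0.2879 m, θ = 19°: d²x/dθ² = -0.12024 m.
a = ω²·d²x/dθ² = (9.739)²·(-0.12024) = -11.404 m/s²;  |a| = 11.404 m/s².

11.4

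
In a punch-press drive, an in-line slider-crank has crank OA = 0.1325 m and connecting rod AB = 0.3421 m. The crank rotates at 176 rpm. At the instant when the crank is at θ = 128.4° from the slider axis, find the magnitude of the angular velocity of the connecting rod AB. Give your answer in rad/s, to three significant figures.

ω = 18.43 rad/s (converted from 176 rpm).
The rod makes angle φ with the slider axis where L sinφ = r sinθ; differentiating, L cosφ·φ̇ = r ω cosθ.
L cosφ = √(L² − r² sin²θ) = 0.32596 m.
|ω_rod| = r ω |cosθ| / √(L² − r² sin²θ) = 0.1325·18.43·0.62115/0.32596 = 4.6536 rad/s.

4.65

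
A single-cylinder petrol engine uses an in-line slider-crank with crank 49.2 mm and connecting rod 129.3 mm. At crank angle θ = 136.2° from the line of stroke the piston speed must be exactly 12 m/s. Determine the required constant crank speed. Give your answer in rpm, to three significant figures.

For an in-line slider-crank, |v_piston| = rω|sinθ|·[1 + r cosθ/√(L² − r² sin²θ)].
With r = 0.0492 m, L = 0.1293 m, θ = 136.2°: the bracketed kinematic factor |dx/dθ| = 0.024359 m.
ω = v/|dx/dθ| = 12/0.024359 = 492.63 rad/s.
N = 60ω/(2π) = 4704.3 rpm.

4700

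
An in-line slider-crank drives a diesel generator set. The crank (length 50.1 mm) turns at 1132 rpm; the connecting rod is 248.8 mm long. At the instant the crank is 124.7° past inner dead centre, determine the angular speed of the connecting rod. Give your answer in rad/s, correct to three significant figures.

ω = 118.5 rad/s (converted from 1132 rpm).
The rod makes angle φ with the slider axis where L sinφ = r sinθ; differentiating, L cosφ·φ̇ = r ω cosθ.
L cosφ = √(L² − r² sin²θ) = 0.24537 m.
|ω_rod| = r ω |cosθ| / √(L² − r² sin²θ) = 0.0501·118.5·0.56928/0.24537 = 13.779 rad/s.

13.8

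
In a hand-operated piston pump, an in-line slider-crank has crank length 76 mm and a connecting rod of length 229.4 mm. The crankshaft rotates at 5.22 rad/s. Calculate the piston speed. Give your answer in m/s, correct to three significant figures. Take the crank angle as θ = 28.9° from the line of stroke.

ω = 5.22 rad/s
For an in-line slider-crank, x = r cosθ + √(L² − r² sin²θ), so v = −rω sinθ·[1 + r cosθ/√(L² − r² sin²θ)].
With r = 0.076 m, L = 0.2294 m, θ = 28.9°: √(L² − r² sin²θ) = 0.22644 m.
v = −0.076·5.22·0.48328·[1 + 0.076·0.87546/0.22644] = -0.24806 m/s.
|v| = 0.24806 m/s.

0.248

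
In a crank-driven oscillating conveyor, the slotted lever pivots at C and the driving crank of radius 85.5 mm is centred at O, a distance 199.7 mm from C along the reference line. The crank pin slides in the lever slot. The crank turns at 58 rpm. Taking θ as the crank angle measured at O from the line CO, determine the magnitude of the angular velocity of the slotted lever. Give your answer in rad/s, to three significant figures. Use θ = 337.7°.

ω = 6.074 rad/s (from 58 rpm).
Crank pin A relative to C: A = (d + r cosθ, r sinθ); lever angle φ = atan2(r sinθ, d + r cosθ).
Differentiating tanφ: φ̇ = rω(d cosθ + r)/(d² + r² + 2dr cosθ).
d² + r² + 2dr cosθ = |CA|² = 0.078785 m²;  d cosθ + r = +0.27026 m.
|ω_lever| = |0.0855·6.074·+0.27026| / 0.078785 = 1.7814 rad/s.

1.78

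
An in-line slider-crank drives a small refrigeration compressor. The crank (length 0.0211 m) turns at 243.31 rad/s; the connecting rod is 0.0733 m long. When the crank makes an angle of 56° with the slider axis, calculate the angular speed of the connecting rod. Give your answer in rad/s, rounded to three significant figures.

ω = 243.3 rad/s
The rod makes angle φ with the slider axis where L sinφ = r sinθ; differentiating, L cosφ·φ̇ = r ω cosθ.
L cosφ = √(L² − r² sin²θ) = 0.071182 m.
|ω_rod| = r ω |cosθ| / √(L² − r² sin²θ) = 0.0211·243.3·0.55919/0.071182 = 40.33 rad/s.

40.3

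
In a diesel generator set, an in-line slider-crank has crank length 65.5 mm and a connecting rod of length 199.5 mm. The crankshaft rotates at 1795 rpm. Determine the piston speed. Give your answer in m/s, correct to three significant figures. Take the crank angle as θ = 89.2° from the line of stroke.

ω = 2π·1795/60 = 188 rad/s
For an in-line slider-crank, x = r cosθ + √(L² − r² sin²θ), so v = −rω sinθ·[1 + r cosθ/√(L² − r² sin²θ)].
With r = 0.0655 m, L = 0.1995 m, θ = 89.2°: √(L² − r² sin²θ) = 0.18844 m.
v = −0.0655·188·0.99990·[1 + 0.0655·0.01396/0.18844] = -12.371 m/s.
|v| = 12.371 m/s.

12.4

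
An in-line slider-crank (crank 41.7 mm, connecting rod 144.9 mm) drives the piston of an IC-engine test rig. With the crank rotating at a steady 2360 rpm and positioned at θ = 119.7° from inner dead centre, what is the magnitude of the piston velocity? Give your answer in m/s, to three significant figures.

7.63

ω = 2π·2360/60 = 247.1 rad/s
For an in-line slider-crank, x = r cosθ + √(L² − r² sin²θ), so v = −rω sinθ·[1 + r cosθ/√(L² − r² sin²θ)].
With r = 0.0417 m, L = 0.1449 m, θ = 119.7°: √(L² − r² sin²θ) = 0.1403 m.
v = −0.0417·247.1·0.86863·[1 + 0.0417·-0.49546/0.1403] = -7.6336 m/s.
|v| = 7.6336 m/s.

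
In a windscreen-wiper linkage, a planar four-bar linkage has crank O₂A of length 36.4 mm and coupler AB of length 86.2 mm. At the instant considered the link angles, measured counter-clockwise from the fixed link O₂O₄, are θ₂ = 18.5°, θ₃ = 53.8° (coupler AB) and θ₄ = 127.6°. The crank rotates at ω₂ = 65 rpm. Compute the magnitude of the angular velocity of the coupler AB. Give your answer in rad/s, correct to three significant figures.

ω₂ = 6.807 rad/s (from 65 rpm).
Differentiating the loop-closure r₂e^{iθ₂}+r₃e^{iθ₃}=r₁+r₄e^{iθ₄} gives r₂ω₂e^{iθ₂}+r₃ω₃e^{iθ₃}=r₄ω₄e^{iθ₄}.
Eliminating the other unknown: ω₃ = r₂ω₂ sin(θ₄−θ₂) / [r₃ sin(θ₃−θ₄)].
Numerator sine = +0.94495; denominator sine = -0.96029.
Result = 0.0364·6.807·(+0.94495) / (0.0862·(-0.96029)) = -2.8284 rad/s; magnitude 2.8284 rad/s.

2.83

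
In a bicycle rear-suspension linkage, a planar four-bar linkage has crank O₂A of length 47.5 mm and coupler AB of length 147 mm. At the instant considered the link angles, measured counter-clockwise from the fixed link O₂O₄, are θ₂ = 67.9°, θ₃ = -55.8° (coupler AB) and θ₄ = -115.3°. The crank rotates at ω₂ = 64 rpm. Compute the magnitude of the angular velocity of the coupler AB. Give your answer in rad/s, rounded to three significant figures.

ω₂ = 6.702 rad/s (from 64 rpm).
Differentiating the loop-closure r₂e^{iθ₂}+r₃e^{iθ₃}=r₁+r₄e^{iθ₄} gives r₂ω₂e^{iθ₂}+r₃ω₃e^{iθ₃}=r₄ω₄e^{iθ₄}.
Eliminating the other unknown: ω₃ = r₂ω₂ sin(θ₄−θ₂) / [r₃ sin(θ₃−θ₄)].
Numerator sine = +0.05582; denominator sine = +0.86163.
Result = 0.0475·6.702·(+0.05582) / (0.147·(+0.86163)) = +0.1403 rad/s; magnitude 0.1403 rad/s.

0.140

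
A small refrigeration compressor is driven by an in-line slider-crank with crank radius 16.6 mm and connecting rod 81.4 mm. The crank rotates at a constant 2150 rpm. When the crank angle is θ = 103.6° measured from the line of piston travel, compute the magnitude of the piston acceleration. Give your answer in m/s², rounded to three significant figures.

353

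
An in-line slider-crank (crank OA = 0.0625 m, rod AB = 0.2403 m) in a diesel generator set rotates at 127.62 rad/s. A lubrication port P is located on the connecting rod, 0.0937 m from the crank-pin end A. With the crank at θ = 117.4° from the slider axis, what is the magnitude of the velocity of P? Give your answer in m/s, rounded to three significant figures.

ω = 127.6 rad/s.  Crank-pin speed |V_A| = rω = 7.9763 m/s, perpendicular to OA.
Rod angle: sinφ = −(r/L) sinθ ⇒ φ = -13.351°; ω_rod = −rω cosθ/√(L²−r²sin²θ) = +15.7 rad/s.
V_P = V_A + ω_rod × AP, with AP = 0.0937 m along the rod.
Components: V_Px = −rω sinθ − a·ω_rod·sinφ = -6.7418 m/s;  V_Py = rω cosθ + a·ω_rod·cosφ = -2.2394 m/s.
|V_P| = √(V_Px² + V_Py²) = 7.1039 m/s.

7.10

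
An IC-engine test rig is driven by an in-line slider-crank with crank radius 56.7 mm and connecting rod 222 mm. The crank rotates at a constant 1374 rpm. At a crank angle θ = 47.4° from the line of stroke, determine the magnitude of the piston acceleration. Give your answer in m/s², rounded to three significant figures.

774

ω = 2π·1374/60 = 143.9 rad/s
x(θ) = r cosθ + √(L² − r² sin²θ); with ω constant, a = ω²·d²x/dθ².
d²x/dθ² = −r cosθ − r²(cos2θ)/√u − r⁴ sin²2θ/(4u^{3/2}),  u = L² − r² sin²θ = 0.047542 m².
Substituting r = 0.0567 m, L = 0.222 m, θ = 47.4°: d²x/dθ² = -0.037393 m.
a = ω²·d²x/dθ² = (143.9)²·(-0.037393) = -774.13 m/s²;  |a| = 774.13 m/s².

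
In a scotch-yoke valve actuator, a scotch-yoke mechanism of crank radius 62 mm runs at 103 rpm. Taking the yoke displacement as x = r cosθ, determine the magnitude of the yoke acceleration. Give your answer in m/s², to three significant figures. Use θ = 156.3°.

6.60

ω = 10.79 rad/s (from 103 rpm).
x = r cosθ ⇒ ẍ = −rω² cosθ (ω constant).
|a| = rω²|cosθ| = 0.062·(10.79)²·|cos 156.3°| = 6.6048 m/s².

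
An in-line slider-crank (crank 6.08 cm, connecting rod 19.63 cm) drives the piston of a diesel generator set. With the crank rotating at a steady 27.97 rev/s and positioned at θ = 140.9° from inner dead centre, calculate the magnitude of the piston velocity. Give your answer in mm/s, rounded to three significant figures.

5090

ω = 2π·28 = 175.7 rad/s
For an in-line slider-crank, x = r cosθ + √(L² − r² sin²θ), so v = −rω sinθ·[1 + r cosθ/√(L² − r² sin²θ)].
With r = 0.0608 m, L = 0.1963 m, θ = 140.9°: √(L² − r² sin²θ) = 0.19252 m.
v = −0.0608·175.7·0.63068·[1 + 0.0608·-0.77605/0.19252] = -5.0872 m/s.
|v| = 5.0872 m/s = 5087.2 mm/s.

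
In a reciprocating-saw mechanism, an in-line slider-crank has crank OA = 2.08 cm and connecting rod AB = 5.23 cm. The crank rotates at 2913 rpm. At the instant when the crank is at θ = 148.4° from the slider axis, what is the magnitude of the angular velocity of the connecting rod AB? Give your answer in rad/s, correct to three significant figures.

106

ω = 305 rad/s (converted from 2913 rpm).
The rod makes angle φ with the slider axis where L sinφ = r sinθ; differentiating, L cosφ·φ̇ = r ω cosθ.
L cosφ = √(L² − r² sin²θ) = 0.051152 m.
|ω_rod| = r ω |cosθ| / √(L² − r² sin²θ) = 0.0208·305·0.85173/0.051152 = 105.65 rad/s.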